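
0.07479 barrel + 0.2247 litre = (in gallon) 3.201. Check: 1 barrel = 0.15898729 m^3, so 0.07479 barrel = 0.07479 * 0.15898729 = 0.01189066 m^3. 1 litre = 0.001 m^3, so 0.2247 litre = 0.2247 * 0.001 = 0.0002247 m^3. Sum: 0.01189066 + 0.0002247 = 0.01211536 m^3. 1 gallon = 0.0037854118 m^3, so 0.01211536 m^3 = 0.01211536 / 0.0037854118 = 3.2005395 gallon ≈ 3.201 gallon (4 s.f.).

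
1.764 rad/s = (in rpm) 1 rpm = 0.10471976 rad/s, so 1.764 rad/s = 1.764 / 0.10471976 = 16.844959 rpm ≈ 16.84 rpm (4 s.f.). Final answer: 16.84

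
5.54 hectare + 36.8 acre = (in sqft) 1 hectare = 10000 m^2, so 5.54 hectare = 5.54 * 10000 = 55400 m^2. 1 acre = 4046.8564 m^2, so 36.8 acre = 36.8 * 4046.8564 = 148924.32 m^2. Sum: 55400 + 148924.32 = 204324.32 m^2. 1 sqft = 0.09290304 m^2, so 204324.32 m^2 = 204324.32 / 0.09290304 = 2199328.6 sqft ≈ 2.199e+06 sqft (4 s.f.). Final answer: 2.199e+06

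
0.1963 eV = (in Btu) 2.981e-23. Check: 1 eV = 1.6021766e-19 J, so 0.1963 eV = 0.1963 * 1.6021766e-19 = 3.1450727e-20 J. 1 Btu = 1055.0559 J, so 3.1450727e-20 J = 3.1450727e-20 / 1055.0559 = 2.9809538e-23 Btu ≈ 2.981e-23 Btu (4 s.f.).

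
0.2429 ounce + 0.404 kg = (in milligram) 1 ounce = 0.028349523 kg, so 0.2429 ounce = 0.2429 * 0.028349523 = 0.0068860992 kg. 0.404 kg is already in kg. Sum: 0.0068860992 + 0.404 = 0.4108861 kg. 1 milligram = 1e-06 kg, so 0.4108861 kg = 0.4108861 / 1e-06 = 410886.1 milligram ≈ 4.109e+05 milligram (4 s.f.). Final answer: 4.109e+05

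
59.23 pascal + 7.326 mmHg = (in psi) 0.1503. Check: 59.23 pascal = 59.23 Pa. 1 mmHg = 133.32237 Pa, so 7.326 mmHg = 7.326 * 133.32237 = 976.71967 Pa. Sum: 59.23 + 976.71967 = 1035.9497 Pa. 1 psi = 6894.7573 Pa, so 1035.9497 Pa = 1035.9497 / 6894.7573 = 0.1502518 psi ≈ 0.1503 psi (4 s.f.).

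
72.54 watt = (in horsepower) 72.54 watt = 72.54 W. 1 horsepower = 745.69987 W, so 72.54 W = 72.54 / 745.69987 = 0.097277742 horsepower ≈ 0.09728 horsepower (4 s.f.). Final answer: 0.09728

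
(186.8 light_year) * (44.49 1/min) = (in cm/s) 1.31e+20. Check: 1 light_year = 9.4607305e+15 m, so 186.8 light_year = 186.8 * 9.4607305e+15 = 1.7672645e+18 m. 1 1/min = 0.016666667 Hz, so 44.49 1/min = 44.49 * 0.016666667 = 0.7415 Hz. Combine: 1.7672645e+18 m * 0.7415 Hz = 1.3104266e+18 m/s. 1 cm/s = 0.01 m/s, so 1.3104266e+18 m/s = 1.3104266e+18 / 0.01 = 1.3104266e+20 cm/s ≈ 1.31e+20 cm/s (4 s.f.).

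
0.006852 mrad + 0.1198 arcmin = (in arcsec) 8.601. Check: 1 mrad = 0.001 rad, so 0.006852 mrad = 0.006852 * 0.001 = 6.852e-06 rad. 1 arcmin = 0.00029088821 rad, so 0.1198 arcmin = 0.1198 * 0.00029088821 = 3.4848407e-05 rad. Sum: 6.852e-06 + 3.4848407e-05 = 4.1700407e-05 rad. 1 arcsec = 4.8481368e-06 rad, so 4.1700407e-05 rad = 4.1700407e-05 / 4.8481368e-06 = 8.6013265 arcsec ≈ 8.601 arcsec (4 s.f.).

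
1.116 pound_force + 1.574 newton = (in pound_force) 1.47. Check: 1 pound_force = 4.4482216 N, so 1.116 pound_force = 1.116 * 4.4482216 = 4.9642153 N. 1.574 newton = 1.574 N. Sum: 4.9642153 + 1.574 = 6.5382153 N. 1 pound_force = 4.4482216 N, so 6.5382153 N = 6.5382153 / 4.4482216 = 1.4698493 pound_force ≈ 1.47 pound_force (4 s.f.).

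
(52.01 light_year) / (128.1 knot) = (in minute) 1 light_year = 9.4607305e+15 m, so 52.01 light_year = 52.01 * 9.4607305e+15 = 4.9205259e+17 m. 1 knot = 0.51444444 m/s, so 128.1 knot = 128.1 * 0.51444444 = 65.900333 m/s. Combine: 4.9205259e+17 m / 65.900333 m/s = 7.4666176e+15 s. 1 minute = 60 s, so 7.4666176e+15 s = 7.4666176e+15 / 60 = 1.2444363e+14 minute ≈ 1.244e+14 minute (4 s.f.). Final answer: 1.244e+14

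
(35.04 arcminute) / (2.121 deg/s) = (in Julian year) 1 arcminute = 0.00029088821 rad, so 35.04 arcminute = 35.04 * 0.00029088821 = 0.010192723 rad. 1 deg/s = 0.017453293 rad/s, so 2.121 deg/s = 2.121 * 0.017453293 = 0.037018433 rad/s. Combine: 0.010192723 rad / 0.037018433 rad/s = 0.27534182 s. 1 Julian year = 31557600 s, so 0.27534182 s = 0.27534182 / 31557600 = 8.7250558e-09 Julian year ≈ 8.725e-09 Julian year (4 s.f.). Final answer: 8.725e-09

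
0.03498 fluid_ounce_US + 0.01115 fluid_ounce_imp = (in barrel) 1 fluid_ounce_US = 2.957353e-05 m^3, so 0.03498 fluid_ounce_US = 0.03498 * 2.957353e-05 = 1.0344821e-06 m^3. 1 fluid_ounce_imp = 2.8413063e-05 m^3, so 0.01115 fluid_ounce_imp = 0.01115 * 2.8413063e-05 = 3.1680565e-07 m^3. Sum: 1.0344821e-06 + 3.1680565e-07 = 1.3512877e-06 m^3. 1 barrel = 0.15898729 m^3, so 1.3512877e-06 m^3 = 1.3512877e-06 / 0.15898729 = 8.499344e-06 barrel ≈ 8.499e-06 barrel (4 s.f.). Final answer: 8.499e-06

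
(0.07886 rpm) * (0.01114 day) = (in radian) 1 rpm = 0.10471976 rad/s, so 0.07886 rpm = 0.07886 * 0.10471976 = 0.0082581999 rad/s. 1 day = 86400 s, so 0.01114 day = 0.01114 * 86400 = 962.496 s. Combine: 0.0082581999 rad/s * 962.496 s = 7.9484844 rad. 7.9484844 rad = 7.9484844 radian ≈ 7.948 radian (4 s.f.). Final answer: 7.948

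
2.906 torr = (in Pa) 387.4. Check: 1 torr = 133.32237 Pa, so 2.906 torr = 2.906 * 133.32237 = 387.4348 Pa. Result: 387.4348 Pa ≈ 387.4 Pa (4 s.f.).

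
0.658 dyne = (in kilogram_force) 6.71e-07. Check: 1 dyne = 1e-05 N, so 0.658 dyne = 0.658 * 1e-05 = 6.58e-06 N. 1 kilogram_force = 9.80665 N, so 6.58e-06 N = 6.58e-06 / 9.80665 = 6.7097327e-07 kilogram_force ≈ 6.71e-07 kilogram_force (4 s.f.).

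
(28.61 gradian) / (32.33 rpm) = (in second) 0.1327. Check: 1 gradian = 0.015707963 rad, so 28.61 gradian = 28.61 * 0.015707963 = 0.44940483 rad. 1 rpm = 0.10471976 rad/s, so 32.33 rpm = 32.33 * 0.10471976 = 3.3855897 rad/s. Combine: 0.44940483 rad / 3.3855897 rad/s = 0.13274049 s. 0.13274049 s = 0.13274049 second ≈ 0.1327 second (4 s.f.).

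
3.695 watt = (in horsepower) 0.004955. Check: 3.695 watt = 3.695 W. 1 horsepower = 745.69987 W, so 3.695 W = 3.695 / 745.69987 = 0.0049550766 horsepower ≈ 0.004955 horsepower (4 s.f.).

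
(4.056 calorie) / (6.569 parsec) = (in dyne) 8.372e-12. Check: 1 calorie = 4.184 J, so 4.056 calorie = 4.056 * 4.184 = 16.970304 J. 1 parsec = 3.0856776e+16 m, so 6.569 parsec = 6.569 * 3.0856776e+16 = 2.0269816e+17 m. Combine: 16.970304 J / 2.0269816e+17 m = 8.3722043e-17 N. 1 dyne = 1e-05 N, so 8.3722043e-17 N = 8.3722043e-17 / 1e-05 = 8.3722043e-12 dyne ≈ 8.372e-12 dyne (4 s.f.).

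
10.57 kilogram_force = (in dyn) 1 kilogram_force = 9.80665 N, so 10.57 kilogram_force = 10.57 * 9.80665 = 103.65629 N. 1 dyn = 1e-05 N, so 103.65629 N = 103.65629 / 1e-05 = 10365629 dyn ≈ 1.037e+07 dyn (4 s.f.). Final answer: 1.037e+07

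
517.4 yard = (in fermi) 4.731e+17. Check: 1 yard = 0.9144 m, so 517.4 yard = 517.4 * 0.9144 = 473.11056 m. 1 fermi = 1e-15 m, so 473.11056 m = 473.11056 / 1e-15 = 4.7311056e+17 fermi ≈ 4.731e+17 fermi (4 s.f.).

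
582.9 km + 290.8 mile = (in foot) 1 km = 1000 m, so 582.9 km = 582.9 * 1000 = 582900 m. 1 mile = 1609.344 m, so 290.8 mile = 290.8 * 1609.344 = 467997.24 m. Sum: 582900 + 467997.24 = 1050897.2 m. 1 foot = 0.3048 m, so 1050897.2 m = 1050897.2 / 0.3048 = 3447825.6 foot ≈ 3.448e+06 foot (4 s.f.). Final answer: 3.448e+06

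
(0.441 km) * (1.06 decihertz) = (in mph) 1 km = 1000 m, so 0.441 km = 0.441 * 1000 = 441 m. 1 decihertz = 0.1 Hz, so 1.06 decihertz = 1.06 * 0.1 = 0.106 Hz. Combine: 441 m * 0.106 Hz = 46.746 m/s. 1 mph = 0.44704 m/s, so 46.746 m/s = 46.746 / 0.44704 = 104.56782 mph ≈ 104.6 mph (4 s.f.). Final answer: 104.6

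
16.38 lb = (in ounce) 1 lb = 0.45359237 kg, so 16.38 lb = 16.38 * 0.45359237 = 7.429843 kg. 1 ounce = 0.028349523 kg, so 7.429843 kg = 7.429843 / 0.028349523 = 262.08 ounce ≈ 262.1 ounce (4 s.f.). Final answer: 262.1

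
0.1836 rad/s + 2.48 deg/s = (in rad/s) 0.2269. Check: 0.1836 rad/s is already in rad/s. 1 deg/s = 0.017453293 rad/s, so 2.48 deg/s = 2.48 * 0.017453293 = 0.043284165 rad/s. Sum: 0.1836 + 0.043284165 = 0.22688417 rad/s. Result: 0.22688417 rad/s ≈ 0.2269 rad/s (4 s.f.).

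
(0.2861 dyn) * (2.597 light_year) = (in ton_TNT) 16.8. Check: 1 dyn = 1e-05 N, so 0.2861 dyn = 0.2861 * 1e-05 = 2.861e-06 N. 1 light_year = 9.4607305e+15 m, so 2.597 light_year = 2.597 * 9.4607305e+15 = 2.4569517e+16 m. Combine: 2.861e-06 N * 2.4569517e+16 m = 7.0293388e+10 J. 1 ton_TNT = 4.184e+09 J, so 7.0293388e+10 J = 7.0293388e+10 / 4.184e+09 = 16.800523 ton_TNT ≈ 16.8 ton_TNT (4 s.f.).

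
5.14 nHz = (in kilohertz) 1 nHz = 1e-09 Hz, so 5.14 nHz = 5.14 * 1e-09 = 5.14e-09 Hz. 1 kilohertz = 1000 Hz, so 5.14e-09 Hz = 5.14e-09 / 1000 = 5.14e-12 kilohertz. Final answer: 5.14e-12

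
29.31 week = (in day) 1 week = 604800 s, so 29.31 week = 29.31 * 604800 = 17726688 s. 1 day = 86400 s, so 17726688 s = 17726688 / 86400 = 205.17 day ≈ 205.2 day (4 s.f.). Final answer: 205.2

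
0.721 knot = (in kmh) 1.335. Check: 1 knot = 0.51444444 m/s, so 0.721 knot = 0.721 * 0.51444444 = 0.37091444 m/s. 1 kmh = 0.27777778 m/s, so 0.37091444 m/s = 0.37091444 / 0.27777778 = 1.335292 kmh ≈ 1.335 kmh (4 s.f.).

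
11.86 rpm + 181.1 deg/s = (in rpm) 1 rpm = 0.10471976 rad/s, so 11.86 rpm = 11.86 * 0.10471976 = 1.2419763 rad/s. 1 deg/s = 0.017453293 rad/s, so 181.1 deg/s = 181.1 * 0.017453293 = 3.1607913 rad/s. Sum: 1.2419763 + 3.1607913 = 4.4027676 rad/s. 1 rpm = 0.10471976 rad/s, so 4.4027676 rad/s = 4.4027676 / 0.10471976 = 42.043333 rpm ≈ 42.04 rpm (4 s.f.). Final answer: 42.04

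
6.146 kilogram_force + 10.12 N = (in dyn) 7.039e+06. Check: 1 kilogram_force = 9.80665 N, so 6.146 kilogram_force = 6.146 * 9.80665 = 60.271671 N. 10.12 N is already in N. Sum: 60.271671 + 10.12 = 70.391671 N. 1 dyn = 1e-05 N, so 70.391671 N = 70.391671 / 1e-05 = 7039167.1 dyn ≈ 7.039e+06 dyn (4 s.f.).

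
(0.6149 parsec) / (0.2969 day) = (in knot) 1 parsec = 3.0856776e+16 m, so 0.6149 parsec = 0.6149 * 3.0856776e+16 = 1.8973831e+16 m. 1 day = 86400 s, so 0.2969 day = 0.2969 * 86400 = 25652.16 s. Combine: 1.8973831e+16 m / 25652.16 s = 7.3965824e+11 m/s. 1 knot = 0.51444444 m/s, so 7.3965824e+11 m/s = 7.3965824e+11 / 0.51444444 = 1.4377806e+12 knot ≈ 1.438e+12 knot (4 s.f.). Final answer: 1.438e+12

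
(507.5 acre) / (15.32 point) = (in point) 1 acre = 4046.8564 m^2, so 507.5 acre = 507.5 * 4046.8564 = 2053779.6 m^2. 1 point = 0.00035277778 m, so 15.32 point = 15.32 * 0.00035277778 = 0.0054045556 m. Combine: 2053779.6 m^2 / 0.0054045556 m = 3.8000898e+08 m. 1 point = 0.00035277778 m, so 3.8000898e+08 m = 3.8000898e+08 / 0.00035277778 = 1.0771908e+12 point ≈ 1.077e+12 point (4 s.f.). Final answer: 1.077e+12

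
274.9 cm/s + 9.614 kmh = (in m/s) 1 cm/s = 0.01 m/s, so 274.9 cm/s = 274.9 * 0.01 = 2.749 m/s. 1 kmh = 0.27777778 m/s, so 9.614 kmh = 9.614 * 0.27777778 = 2.6705556 m/s. Sum: 2.749 + 2.6705556 = 5.4195556 m/s. Result: 5.4195556 m/s ≈ 5.42 m/s (4 s.f.). Final answer: 5.42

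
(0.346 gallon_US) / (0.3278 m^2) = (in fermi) 1 gallon_US = 0.0037854118 m^3, so 0.346 gallon_US = 0.346 * 0.0037854118 = 0.0013097525 m^3. 0.3278 m^2 is already in m^2. Combine: 0.0013097525 m^3 / 0.3278 m^2 = 0.0039955841 m. 1 fermi = 1e-15 m, so 0.0039955841 m = 0.0039955841 / 1e-15 = 3.9955841e+12 fermi ≈ 3.996e+12 fermi (4 s.f.). Final answer: 3.996e+12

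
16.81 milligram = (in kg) 1.681e-05. Check: 1 milligram = 1e-06 kg, so 16.81 milligram = 16.81 * 1e-06 = 1.681e-05 kg. Result: 1.681e-05 kg.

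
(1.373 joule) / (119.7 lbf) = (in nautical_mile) 1.373 joule = 1.373 J. 1 lbf = 4.4482216 N, so 119.7 lbf = 119.7 * 4.4482216 = 532.45213 N. Combine: 1.373 J / 532.45213 N = 0.0025786356 m. 1 nautical_mile = 1852 m, so 0.0025786356 m = 0.0025786356 / 1852 = 1.3923518e-06 nautical_mile ≈ 1.392e-06 nautical_mile (4 s.f.). Final answer: 1.392e-06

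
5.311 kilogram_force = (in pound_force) 1 kilogram_force = 9.80665 N, so 5.311 kilogram_force = 5.311 * 9.80665 = 52.083118 N. 1 pound_force = 4.4482216 N, so 52.083118 N = 52.083118 / 4.4482216 = 11.708751 pound_force ≈ 11.71 pound_force (4 s.f.). Final answer: 11.71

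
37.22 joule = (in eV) 2.323e+20. Check: 37.22 joule = 37.22 J. 1 eV = 1.6021766e-19 J, so 37.22 J = 37.22 / 1.6021766e-19 = 2.3230897e+20 eV ≈ 2.323e+20 eV (4 s.f.).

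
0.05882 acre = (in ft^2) 1 acre = 4046.8564 m^2, so 0.05882 acre = 0.05882 * 4046.8564 = 238.03609 m^2. 1 ft^2 = 0.09290304 m^2, so 238.03609 m^2 = 238.03609 / 0.09290304 = 2562.1992 ft^2 ≈ 2562 ft^2 (4 s.f.). Final answer: 2562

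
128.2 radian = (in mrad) 1.282e+05. Check: 128.2 radian = 128.2 rad. 1 mrad = 0.001 rad, so 128.2 rad = 128.2 / 0.001 = 128200 mrad ≈ 1.282e+05 mrad (4 s.f.).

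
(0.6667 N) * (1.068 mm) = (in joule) 0.000712. Check: 0.6667 N is already in N. 1 mm = 0.001 m, so 1.068 mm = 1.068 * 0.001 = 0.001068 m. Combine: 0.6667 N * 0.001068 m = 0.0007120356 J. 0.0007120356 J = 0.0007120356 joule ≈ 0.000712 joule (4 s.f.).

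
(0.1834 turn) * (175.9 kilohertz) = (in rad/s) 2.027e+05. Check: 1 turn = 6.2831853 rad, so 0.1834 turn = 0.1834 * 6.2831853 = 1.1523362 rad. 1 kilohertz = 1000 Hz, so 175.9 kilohertz = 175.9 * 1000 = 175900 Hz. Combine: 1.1523362 rad * 175900 Hz = 202695.94 rad/s. Result: 202695.94 rad/s ≈ 2.027e+05 rad/s (4 s.f.).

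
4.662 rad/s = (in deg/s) 1 deg/s = 0.017453293 rad/s, so 4.662 rad/s = 4.662 / 0.017453293 = 267.11292 deg/s ≈ 267.1 deg/s (4 s.f.). Final answer: 267.1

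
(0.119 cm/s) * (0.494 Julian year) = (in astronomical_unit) 1 cm/s = 0.01 m/s, so 0.119 cm/s = 0.119 * 0.01 = 0.00119 m/s. 1 Julian year = 31557600 s, so 0.494 Julian year = 0.494 * 31557600 = 15589454 s. Combine: 0.00119 m/s * 15589454 s = 18551.451 m. 1 astronomical_unit = 1.4959787e+11 m, so 18551.451 m = 18551.451 / 1.4959787e+11 = 1.2400879e-07 astronomical_unit ≈ 1.24e-07 astronomical_unit (4 s.f.). Final answer: 1.24e-07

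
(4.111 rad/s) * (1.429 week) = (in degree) 4.111 rad/s is already in rad/s. 1 week = 604800 s, so 1.429 week = 1.429 * 604800 = 864259.2 s. Combine: 4.111 rad/s * 864259.2 s = 3552969.6 rad. 1 degree = 0.017453293 rad, so 3552969.6 rad = 3552969.6 / 0.017453293 = 2.0357016e+08 degree ≈ 2.036e+08 degree (4 s.f.). Final answer: 2.036e+08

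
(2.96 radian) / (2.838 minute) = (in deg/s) 0.996. Check: 2.96 radian = 2.96 rad. 1 minute = 60 s, so 2.838 minute = 2.838 * 60 = 170.28 s. Combine: 2.96 rad / 170.28 s = 0.017383134 rad/s. 1 deg/s = 0.017453293 rad/s, so 0.017383134 rad/s = 0.017383134 / 0.017453293 = 0.99598019 deg/s ≈ 0.996 deg/s (4 s.f.).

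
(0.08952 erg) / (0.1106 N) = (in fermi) 1 erg = 1e-07 J, so 0.08952 erg = 0.08952 * 1e-07 = 8.952e-09 J. 0.1106 N is already in N. Combine: 8.952e-09 J / 0.1106 N = 8.0940325e-08 m. 1 fermi = 1e-15 m, so 8.0940325e-08 m = 8.0940325e-08 / 1e-15 = 80940325 fermi ≈ 8.094e+07 fermi (4 s.f.). Final answer: 8.094e+07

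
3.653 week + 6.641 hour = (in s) 2.233e+06. Check: 1 week = 604800 s, so 3.653 week = 3.653 * 604800 = 2209334.4 s. 1 hour = 3600 s, so 6.641 hour = 6.641 * 3600 = 23907.6 s. Sum: 2209334.4 + 23907.6 = 2233242 s. Result: 2233242 s ≈ 2.233e+06 s (4 s.f.).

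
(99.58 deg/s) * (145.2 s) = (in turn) 1 deg/s = 0.017453293 rad/s, so 99.58 deg/s = 99.58 * 0.017453293 = 1.7379989 rad/s. 145.2 s is already in s. Combine: 1.7379989 rad/s * 145.2 s = 252.35744 rad. 1 turn = 6.2831853 rad, so 252.35744 rad = 252.35744 / 6.2831853 = 40.163933 turn ≈ 40.16 turn (4 s.f.). Final answer: 40.16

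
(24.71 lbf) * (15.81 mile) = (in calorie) 6.684e+05. Check: 1 lbf = 4.4482216 N, so 24.71 lbf = 24.71 * 4.4482216 = 109.91556 N. 1 mile = 1609.344 m, so 15.81 mile = 15.81 * 1609.344 = 25443.729 m. Combine: 109.91556 N * 25443.729 m = 2796661.6 J. 1 calorie = 4.184 J, so 2796661.6 J = 2796661.6 / 4.184 = 668418.16 calorie ≈ 6.684e+05 calorie (4 s.f.).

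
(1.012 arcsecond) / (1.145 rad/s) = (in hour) 1.19e-09. Check: 1 arcsecond = 4.8481368e-06 rad, so 1.012 arcsecond = 1.012 * 4.8481368e-06 = 4.9063145e-06 rad. 1.145 rad/s is already in rad/s. Combine: 4.9063145e-06 rad / 1.145 rad/s = 4.2849908e-06 s. 1 hour = 3600 s, so 4.2849908e-06 s = 4.2849908e-06 / 3600 = 1.1902752e-09 hour ≈ 1.19e-09 hour (4 s.f.).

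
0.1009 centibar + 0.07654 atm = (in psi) 1 centibar = 1000 Pa, so 0.1009 centibar = 0.1009 * 1000 = 100.9 Pa. 1 atm = 101325 Pa, so 0.07654 atm = 0.07654 * 101325 = 7755.4155 Pa. Sum: 100.9 + 7755.4155 = 7856.3155 Pa. 1 psi = 6894.7573 Pa, so 7856.3155 Pa = 7856.3155 / 6894.7573 = 1.1394622 psi ≈ 1.139 psi (4 s.f.). Final answer: 1.139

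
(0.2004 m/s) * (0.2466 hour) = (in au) 0.2004 m/s is already in m/s. 1 hour = 3600 s, so 0.2466 hour = 0.2466 * 3600 = 887.76 s. Combine: 0.2004 m/s * 887.76 s = 177.9071 m. 1 au = 1.4959787e+11 m, so 177.9071 m = 177.9071 / 1.4959787e+11 = 1.1892355e-09 au ≈ 1.189e-09 au (4 s.f.). Final answer: 1.189e-09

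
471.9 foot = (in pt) 4.077e+05. Check: 1 foot = 0.3048 m, so 471.9 foot = 471.9 * 0.3048 = 143.83512 m. 1 pt = 0.00035277778 m, so 143.83512 m = 143.83512 / 0.00035277778 = 407721.6 pt ≈ 4.077e+05 pt (4 s.f.).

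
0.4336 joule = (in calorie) 0.4336 joule = 0.4336 J. 1 calorie = 4.184 J, so 0.4336 J = 0.4336 / 4.184 = 0.10363289 calorie ≈ 0.1036 calorie (4 s.f.). Final answer: 0.1036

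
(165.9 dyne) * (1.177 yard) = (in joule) 1 dyne = 1e-05 N, so 165.9 dyne = 165.9 * 1e-05 = 0.001659 N. 1 yard = 0.9144 m, so 1.177 yard = 1.177 * 0.9144 = 1.0762488 m. Combine: 0.001659 N * 1.0762488 m = 0.0017854968 J. 0.0017854968 J = 0.0017854968 joule ≈ 0.001785 joule (4 s.f.). Final answer: 0.001785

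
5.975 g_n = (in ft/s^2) 1 g_n = 9.80665 m/s^2, so 5.975 g_n = 5.975 * 9.80665 = 58.594734 m/s^2. 1 ft/s^2 = 0.3048 m/s^2, so 58.594734 m/s^2 = 58.594734 / 0.3048 = 192.23994 ft/s^2 ≈ 192.2 ft/s^2 (4 s.f.). Final answer: 192.2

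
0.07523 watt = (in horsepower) 0.07523 watt = 0.07523 W. 1 horsepower = 745.69987 W, so 0.07523 W = 0.07523 / 745.69987 = 0.00010088509 horsepower ≈ 0.0001009 horsepower (4 s.f.). Final answer: 0.0001009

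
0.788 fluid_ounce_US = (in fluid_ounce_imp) 0.8202. Check: 1 fluid_ounce_US = 2.957353e-05 m^3, so 0.788 fluid_ounce_US = 0.788 * 2.957353e-05 = 2.3303941e-05 m^3. 1 fluid_ounce_imp = 2.8413063e-05 m^3, so 2.3303941e-05 m^3 = 2.3303941e-05 / 2.8413063e-05 = 0.82018407 fluid_ounce_imp ≈ 0.8202 fluid_ounce_imp (4 s.f.).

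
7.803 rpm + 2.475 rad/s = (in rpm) 31.44. Check: 1 rpm = 0.10471976 rad/s, so 7.803 rpm = 7.803 * 0.10471976 = 0.81712825 rad/s. 2.475 rad/s is already in rad/s. Sum: 0.81712825 + 2.475 = 3.2921282 rad/s. 1 rpm = 0.10471976 rad/s, so 3.2921282 rad/s = 3.2921282 / 0.10471976 = 31.437509 rpm ≈ 31.44 rpm (4 s.f.).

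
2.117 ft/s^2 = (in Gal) 1 ft/s^2 = 0.3048 m/s^2, so 2.117 ft/s^2 = 2.117 * 0.3048 = 0.6452616 m/s^2. 1 Gal = 0.01 m/s^2, so 0.6452616 m/s^2 = 0.6452616 / 0.01 = 64.52616 Gal ≈ 64.53 Gal (4 s.f.). Final answer: 64.53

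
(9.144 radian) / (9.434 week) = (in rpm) 9.144 radian = 9.144 rad. 1 week = 604800 s, so 9.434 week = 9.434 * 604800 = 5705683.2 s. Combine: 9.144 rad / 5705683.2 s = 1.6026126e-06 rad/s. 1 rpm = 0.10471976 rad/s, so 1.6026126e-06 rad/s = 1.6026126e-06 / 0.10471976 = 1.5303823e-05 rpm ≈ 1.53e-05 rpm (4 s.f.). Final answer: 1.53e-05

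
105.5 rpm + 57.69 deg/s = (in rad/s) 1 rpm = 0.10471976 rad/s, so 105.5 rpm = 105.5 * 0.10471976 = 11.047934 rad/s. 1 deg/s = 0.017453293 rad/s, so 57.69 deg/s = 57.69 * 0.017453293 = 1.0068804 rad/s. Sum: 11.047934 + 1.0068804 = 12.054815 rad/s. Result: 12.054815 rad/s ≈ 12.05 rad/s (4 s.f.). Final answer: 12.05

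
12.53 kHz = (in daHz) 1 kHz = 1000 Hz, so 12.53 kHz = 12.53 * 1000 = 12530 Hz. 1 daHz = 10 Hz, so 12530 Hz = 12530 / 10 = 1253 daHz. Final answer: 1253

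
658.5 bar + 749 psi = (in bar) 710.1. Check: 1 bar = 100000 Pa, so 658.5 bar = 658.5 * 100000 = 65850000 Pa. 1 psi = 6894.7573 Pa, so 749 psi = 749 * 6894.7573 = 5164173.2 Pa. Sum: 65850000 + 5164173.2 = 71014173 Pa. 1 bar = 100000 Pa, so 71014173 Pa = 71014173 / 100000 = 710.14173 bar ≈ 710.1 bar (4 s.f.).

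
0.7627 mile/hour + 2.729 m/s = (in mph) 1 mile/hour = 0.44704 m/s, so 0.7627 mile/hour = 0.7627 * 0.44704 = 0.34095741 m/s. 2.729 m/s is already in m/s. Sum: 0.34095741 + 2.729 = 3.0699574 m/s. 1 mph = 0.44704 m/s, so 3.0699574 m/s = 3.0699574 / 0.44704 = 6.8672991 mph ≈ 6.867 mph (4 s.f.). Final answer: 6.867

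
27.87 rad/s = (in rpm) 266.1. Check: 1 rpm = 0.10471976 rad/s, so 27.87 rad/s = 27.87 / 0.10471976 = 266.1389 rpm ≈ 266.1 rpm (4 s.f.).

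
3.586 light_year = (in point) 9.617e+19. Check: 1 light_year = 9.4607305e+15 m, so 3.586 light_year = 3.586 * 9.4607305e+15 = 3.3926179e+16 m. 1 point = 0.00035277778 m, so 3.3926179e+16 m = 3.3926179e+16 / 0.00035277778 = 9.6168698e+19 point ≈ 9.617e+19 point (4 s.f.).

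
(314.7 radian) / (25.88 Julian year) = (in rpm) 3.68e-06. Check: 314.7 radian = 314.7 rad. 1 Julian year = 31557600 s, so 25.88 Julian year = 25.88 * 31557600 = 8.1671069e+08 s. Combine: 314.7 rad / 8.1671069e+08 s = 3.8532617e-07 rad/s. 1 rpm = 0.10471976 rad/s, so 3.8532617e-07 rad/s = 3.8532617e-07 / 0.10471976 = 3.6795939e-06 rpm ≈ 3.68e-06 rpm (4 s.f.).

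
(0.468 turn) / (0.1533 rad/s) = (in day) 0.000222. Check: 1 turn = 6.2831853 rad, so 0.468 turn = 0.468 * 6.2831853 = 2.9405307 rad. 0.1533 rad/s is already in rad/s. Combine: 2.9405307 rad / 0.1533 rad/s = 19.181544 s. 1 day = 86400 s, so 19.181544 s = 19.181544 / 86400 = 0.00022200861 day ≈ 0.000222 day (4 s.f.).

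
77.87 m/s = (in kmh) 280.3. Check: 1 kmh = 0.27777778 m/s, so 77.87 m/s = 77.87 / 0.27777778 = 280.332 kmh ≈ 280.3 kmh (4 s.f.).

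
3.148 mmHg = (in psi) 0.06087. Check: 1 mmHg = 133.32237 Pa, so 3.148 mmHg = 3.148 * 133.32237 = 419.69882 Pa. 1 psi = 6894.7573 Pa, so 419.69882 Pa = 419.69882 / 6894.7573 = 0.060872167 psi ≈ 0.06087 psi (4 s.f.).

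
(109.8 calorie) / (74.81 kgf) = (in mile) 0.0003891. Check: 1 calorie = 4.184 J, so 109.8 calorie = 109.8 * 4.184 = 459.4032 J. 1 kgf = 9.80665 N, so 74.81 kgf = 74.81 * 9.80665 = 733.63549 N. Combine: 459.4032 J / 733.63549 N = 0.6262009 m. 1 mile = 1609.344 m, so 0.6262009 m = 0.6262009 / 1609.344 = 0.0003891032 mile ≈ 0.0003891 mile (4 s.f.).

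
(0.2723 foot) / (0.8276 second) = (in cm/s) 10.03. Check: 1 foot = 0.3048 m, so 0.2723 foot = 0.2723 * 0.3048 = 0.08299704 m. 0.8276 second = 0.8276 s. Combine: 0.08299704 m / 0.8276 s = 0.10028642 m/s. 1 cm/s = 0.01 m/s, so 0.10028642 m/s = 0.10028642 / 0.01 = 10.028642 cm/s ≈ 10.03 cm/s (4 s.f.).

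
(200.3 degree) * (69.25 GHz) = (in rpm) 2.312e+12. Check: 1 degree = 0.017453293 rad, so 200.3 degree = 200.3 * 0.017453293 = 3.4958945 rad. 1 GHz = 1e+09 Hz, so 69.25 GHz = 69.25 * 1e+09 = 6.925e+10 Hz. Combine: 3.4958945 rad * 6.925e+10 Hz = 2.4209069e+11 rad/s. 1 rpm = 0.10471976 rad/s, so 2.4209069e+11 rad/s = 2.4209069e+11 / 0.10471976 = 2.3117958e+12 rpm ≈ 2.312e+12 rpm (4 s.f.).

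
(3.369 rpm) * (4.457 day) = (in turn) 2.162e+04. Check: 1 rpm = 0.10471976 rad/s, so 3.369 rpm = 3.369 * 0.10471976 = 0.35280085 rad/s. 1 day = 86400 s, so 4.457 day = 4.457 * 86400 = 385084.8 s. Combine: 0.35280085 rad/s * 385084.8 s = 135858.25 rad. 1 turn = 6.2831853 rad, so 135858.25 rad = 135858.25 / 6.2831853 = 21622.512 turn ≈ 2.162e+04 turn (4 s.f.).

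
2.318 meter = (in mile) 2.318 meter = 2.318 m. 1 mile = 1609.344 m, so 2.318 m = 2.318 / 1609.344 = 0.0014403384 mile ≈ 0.00144 mile (4 s.f.). Final answer: 0.00144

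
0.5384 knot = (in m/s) 1 knot = 0.51444444 m/s, so 0.5384 knot = 0.5384 * 0.51444444 = 0.27697689 m/s. Result: 0.27697689 m/s ≈ 0.277 m/s (4 s.f.). Final answer: 0.277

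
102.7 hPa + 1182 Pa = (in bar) 0.1145. Check: 1 hPa = 100 Pa, so 102.7 hPa = 102.7 * 100 = 10270 Pa. 1182 Pa is already in Pa. Sum: 10270 + 1182 = 11452 Pa. 1 bar = 100000 Pa, so 11452 Pa = 11452 / 100000 = 0.11452 bar ≈ 0.1145 bar (4 s.f.).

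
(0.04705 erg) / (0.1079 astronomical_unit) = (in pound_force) 6.553e-20. Check: 1 erg = 1e-07 J, so 0.04705 erg = 0.04705 * 1e-07 = 4.705e-09 J. 1 astronomical_unit = 1.4959787e+11 m, so 0.1079 astronomical_unit = 0.1079 * 1.4959787e+11 = 1.614161e+10 m. Combine: 4.705e-09 J / 1.614161e+10 m = 2.9148269e-19 N. 1 pound_force = 4.4482216 N, so 2.9148269e-19 N = 2.9148269e-19 / 4.4482216 = 6.5527916e-20 pound_force ≈ 6.553e-20 pound_force (4 s.f.).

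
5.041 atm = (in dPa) 5.108e+06. Check: 1 atm = 101325 Pa, so 5.041 atm = 5.041 * 101325 = 510779.33 Pa. 1 dPa = 0.1 Pa, so 510779.33 Pa = 510779.33 / 0.1 = 5107793.2 dPa ≈ 5.108e+06 dPa (4 s.f.).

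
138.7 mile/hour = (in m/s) 62. Check: 1 mile/hour = 0.44704 m/s, so 138.7 mile/hour = 138.7 * 0.44704 = 62.004448 m/s. Result: 62.004448 m/s ≈ 62 m/s (4 s.f.).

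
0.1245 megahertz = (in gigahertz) 0.0001245. Check: 1 megahertz = 1000000 Hz, so 0.1245 megahertz = 0.1245 * 1000000 = 124500 Hz. 1 gigahertz = 1e+09 Hz, so 124500 Hz = 124500 / 1e+09 = 0.0001245 gigahertz.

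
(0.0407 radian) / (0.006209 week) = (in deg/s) 0.000621. Check: 0.0407 radian = 0.0407 rad. 1 week = 604800 s, so 0.006209 week = 0.006209 * 604800 = 3755.2032 s. Combine: 0.0407 rad / 3755.2032 s = 1.0838295e-05 rad/s. 1 deg/s = 0.017453293 rad/s, so 1.0838295e-05 rad/s = 1.0838295e-05 / 0.017453293 = 0.00062098856 deg/s ≈ 0.000621 deg/s (4 s.f.).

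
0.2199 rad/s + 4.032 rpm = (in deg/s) 0.2199 rad/s is already in rad/s. 1 rpm = 0.10471976 rad/s, so 4.032 rpm = 4.032 * 0.10471976 = 0.42223005 rad/s. Sum: 0.2199 + 0.42223005 = 0.64213005 rad/s. 1 deg/s = 0.017453293 rad/s, so 0.64213005 rad/s = 0.64213005 / 0.017453293 = 36.791342 deg/s ≈ 36.79 deg/s (4 s.f.). Final answer: 36.79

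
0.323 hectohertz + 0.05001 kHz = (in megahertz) 8.231e-05. Check: 1 hectohertz = 100 Hz, so 0.323 hectohertz = 0.323 * 100 = 32.3 Hz. 1 kHz = 1000 Hz, so 0.05001 kHz = 0.05001 * 1000 = 50.01 Hz. Sum: 32.3 + 50.01 = 82.31 Hz. 1 megahertz = 1000000 Hz, so 82.31 Hz = 82.31 / 1000000 = 8.231e-05 megahertz.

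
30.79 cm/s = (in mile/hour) 1 cm/s = 0.01 m/s, so 30.79 cm/s = 30.79 * 0.01 = 0.3079 m/s. 1 mile/hour = 0.44704 m/s, so 0.3079 m/s = 0.3079 / 0.44704 = 0.68875268 mile/hour ≈ 0.6888 mile/hour (4 s.f.). Final answer: 0.6888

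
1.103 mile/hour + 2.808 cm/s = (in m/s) 1 mile/hour = 0.44704 m/s, so 1.103 mile/hour = 1.103 * 0.44704 = 0.49308512 m/s. 1 cm/s = 0.01 m/s, so 2.808 cm/s = 2.808 * 0.01 = 0.02808 m/s. Sum: 0.49308512 + 0.02808 = 0.52116512 m/s. Result: 0.52116512 m/s ≈ 0.5212 m/s (4 s.f.). Final answer: 0.5212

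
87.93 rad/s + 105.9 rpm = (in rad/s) 99.02. Check: 87.93 rad/s is already in rad/s. 1 rpm = 0.10471976 rad/s, so 105.9 rpm = 105.9 * 0.10471976 = 11.089822 rad/s. Sum: 87.93 + 11.089822 = 99.019822 rad/s. Result: 99.019822 rad/s ≈ 99.02 rad/s (4 s.f.).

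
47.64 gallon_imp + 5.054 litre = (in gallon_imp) 1 gallon_imp = 0.00454609 m^3, so 47.64 gallon_imp = 47.64 * 0.00454609 = 0.21657573 m^3. 1 litre = 0.001 m^3, so 5.054 litre = 5.054 * 0.001 = 0.005054 m^3. Sum: 0.21657573 + 0.005054 = 0.22162973 m^3. 1 gallon_imp = 0.00454609 m^3, so 0.22162973 m^3 = 0.22162973 / 0.00454609 = 48.751725 gallon_imp ≈ 48.75 gallon_imp (4 s.f.). Final answer: 48.75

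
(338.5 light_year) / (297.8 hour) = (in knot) 5.807e+12. Check: 1 light_year = 9.4607305e+15 m, so 338.5 light_year = 338.5 * 9.4607305e+15 = 3.2024573e+18 m. 1 hour = 3600 s, so 297.8 hour = 297.8 * 3600 = 1072080 s. Combine: 3.2024573e+18 m / 1072080 s = 2.9871439e+12 m/s. 1 knot = 0.51444444 m/s, so 2.9871439e+12 m/s = 2.9871439e+12 / 0.51444444 = 5.8065433e+12 knot ≈ 5.807e+12 knot (4 s.f.).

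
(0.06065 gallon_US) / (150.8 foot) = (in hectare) 1 gallon_US = 0.0037854118 m^3, so 0.06065 gallon_US = 0.06065 * 0.0037854118 = 0.00022958522 m^3. 1 foot = 0.3048 m, so 150.8 foot = 150.8 * 0.3048 = 45.96384 m. Combine: 0.00022958522 m^3 / 45.96384 m = 4.9949096e-06 m^2. 1 hectare = 10000 m^2, so 4.9949096e-06 m^2 = 4.9949096e-06 / 10000 = 4.9949096e-10 hectare ≈ 4.995e-10 hectare (4 s.f.). Final answer: 4.995e-10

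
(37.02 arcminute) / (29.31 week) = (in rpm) 1 arcminute = 0.00029088821 rad, so 37.02 arcminute = 37.02 * 0.00029088821 = 0.010768681 rad. 1 week = 604800 s, so 29.31 week = 29.31 * 604800 = 17726688 s. Combine: 0.010768681 rad / 17726688 s = 6.0748412e-10 rad/s. 1 rpm = 0.10471976 rad/s, so 6.0748412e-10 rad/s = 6.0748412e-10 / 0.10471976 = 5.801046e-09 rpm ≈ 5.801e-09 rpm (4 s.f.). Final answer: 5.801e-09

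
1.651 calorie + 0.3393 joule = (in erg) 7.247e+07. Check: 1 calorie = 4.184 J, so 1.651 calorie = 1.651 * 4.184 = 6.907784 J. 0.3393 joule = 0.3393 J. Sum: 6.907784 + 0.3393 = 7.247084 J. 1 erg = 1e-07 J, so 7.247084 J = 7.247084 / 1e-07 = 72470840 erg ≈ 7.247e+07 erg (4 s.f.).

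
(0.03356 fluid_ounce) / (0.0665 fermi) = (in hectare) 1 fluid_ounce = 2.957353e-05 m^3, so 0.03356 fluid_ounce = 0.03356 * 2.957353e-05 = 9.9248765e-07 m^3. 1 fermi = 1e-15 m, so 0.0665 fermi = 0.0665 * 1e-15 = 6.65e-17 m. Combine: 9.9248765e-07 m^3 / 6.65e-17 m = 1.4924626e+10 m^2. 1 hectare = 10000 m^2, so 1.4924626e+10 m^2 = 1.4924626e+10 / 10000 = 1492462.6 hectare ≈ 1.492e+06 hectare (4 s.f.). Final answer: 1.492e+06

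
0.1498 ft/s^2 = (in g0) 0.004656. Check: 1 ft/s^2 = 0.3048 m/s^2, so 0.1498 ft/s^2 = 0.1498 * 0.3048 = 0.04565904 m/s^2. 1 g0 = 9.80665 m/s^2, so 0.04565904 m/s^2 = 0.04565904 / 9.80665 = 0.0046559263 g0 ≈ 0.004656 g0 (4 s.f.).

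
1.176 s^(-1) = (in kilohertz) 1.176 s^(-1) = 1.176 Hz. 1 kilohertz = 1000 Hz, so 1.176 Hz = 1.176 / 1000 = 0.001176 kilohertz. Final answer: 0.001176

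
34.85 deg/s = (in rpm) 5.808. Check: 1 deg/s = 0.017453293 rad/s, so 34.85 deg/s = 34.85 * 0.017453293 = 0.60824724 rad/s. 1 rpm = 0.10471976 rad/s, so 0.60824724 rad/s = 0.60824724 / 0.10471976 = 5.8083333 rpm ≈ 5.808 rpm (4 s.f.).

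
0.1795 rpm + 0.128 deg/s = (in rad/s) 0.02103. Check: 1 rpm = 0.10471976 rad/s, so 0.1795 rpm = 0.1795 * 0.10471976 = 0.018797196 rad/s. 1 deg/s = 0.017453293 rad/s, so 0.128 deg/s = 0.128 * 0.017453293 = 0.0022340214 rad/s. Sum: 0.018797196 + 0.0022340214 = 0.021031217 rad/s. Result: 0.021031217 rad/s ≈ 0.02103 rad/s (4 s.f.).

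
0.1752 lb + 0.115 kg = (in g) 1 lb = 0.45359237 kg, so 0.1752 lb = 0.1752 * 0.45359237 = 0.079469383 kg. 0.115 kg is already in kg. Sum: 0.079469383 + 0.115 = 0.19446938 kg. 1 g = 0.001 kg, so 0.19446938 kg = 0.19446938 / 0.001 = 194.46938 g ≈ 194.5 g (4 s.f.). Final answer: 194.5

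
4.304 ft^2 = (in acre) 9.881e-05. Check: 1 ft^2 = 0.09290304 m^2, so 4.304 ft^2 = 4.304 * 0.09290304 = 0.39985468 m^2. 1 acre = 4046.8564 m^2, so 0.39985468 m^2 = 0.39985468 / 4046.8564 = 9.8806244e-05 acre ≈ 9.881e-05 acre (4 s.f.).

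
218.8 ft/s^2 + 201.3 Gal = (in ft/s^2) 1 ft/s^2 = 0.3048 m/s^2, so 218.8 ft/s^2 = 218.8 * 0.3048 = 66.69024 m/s^2. 1 Gal = 0.01 m/s^2, so 201.3 Gal = 201.3 * 0.01 = 2.013 m/s^2. Sum: 66.69024 + 2.013 = 68.70324 m/s^2. 1 ft/s^2 = 0.3048 m/s^2, so 68.70324 m/s^2 = 68.70324 / 0.3048 = 225.40433 ft/s^2 ≈ 225.4 ft/s^2 (4 s.f.). Final answer: 225.4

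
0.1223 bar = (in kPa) 1 bar = 100000 Pa, so 0.1223 bar = 0.1223 * 100000 = 12230 Pa. 1 kPa = 1000 Pa, so 12230 Pa = 12230 / 1000 = 12.23 kPa. Final answer: 12.23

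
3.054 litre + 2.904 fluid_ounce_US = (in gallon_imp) 1 litre = 0.001 m^3, so 3.054 litre = 3.054 * 0.001 = 0.003054 m^3. 1 fluid_ounce_US = 2.957353e-05 m^3, so 2.904 fluid_ounce_US = 2.904 * 2.957353e-05 = 8.588153e-05 m^3. Sum: 0.003054 + 8.588153e-05 = 0.0031398815 m^3. 1 gallon_imp = 0.00454609 m^3, so 0.0031398815 m^3 = 0.0031398815 / 0.00454609 = 0.69067738 gallon_imp ≈ 0.6907 gallon_imp (4 s.f.). Final answer: 0.6907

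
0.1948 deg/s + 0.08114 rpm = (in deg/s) 1 deg/s = 0.017453293 rad/s, so 0.1948 deg/s = 0.1948 * 0.017453293 = 0.0033999014 rad/s. 1 rpm = 0.10471976 rad/s, so 0.08114 rpm = 0.08114 * 0.10471976 = 0.0084969609 rad/s. Sum: 0.0033999014 + 0.0084969609 = 0.011896862 rad/s. 1 deg/s = 0.017453293 rad/s, so 0.011896862 rad/s = 0.011896862 / 0.017453293 = 0.68164 deg/s ≈ 0.6816 deg/s (4 s.f.). Final answer: 0.6816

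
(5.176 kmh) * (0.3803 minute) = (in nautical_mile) 0.01771. Check: 1 kmh = 0.27777778 m/s, so 5.176 kmh = 5.176 * 0.27777778 = 1.4377778 m/s. 1 minute = 60 s, so 0.3803 minute = 0.3803 * 60 = 22.818 s. Combine: 1.4377778 m/s * 22.818 s = 32.807213 m. 1 nautical_mile = 1852 m, so 32.807213 m = 32.807213 / 1852 = 0.017714478 nautical_mile ≈ 0.01771 nautical_mile (4 s.f.).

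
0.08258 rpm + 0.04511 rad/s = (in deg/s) 3.08. Check: 1 rpm = 0.10471976 rad/s, so 0.08258 rpm = 0.08258 * 0.10471976 = 0.0086477574 rad/s. 0.04511 rad/s is already in rad/s. Sum: 0.0086477574 + 0.04511 = 0.053757757 rad/s. 1 deg/s = 0.017453293 rad/s, so 0.053757757 rad/s = 0.053757757 / 0.017453293 = 3.0800926 deg/s ≈ 3.08 deg/s (4 s.f.).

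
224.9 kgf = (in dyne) 2.206e+08. Check: 1 kgf = 9.80665 N, so 224.9 kgf = 224.9 * 9.80665 = 2205.5156 N. 1 dyne = 1e-05 N, so 2205.5156 N = 2205.5156 / 1e-05 = 2.2055156e+08 dyne ≈ 2.206e+08 dyne (4 s.f.).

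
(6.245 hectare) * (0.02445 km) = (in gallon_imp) 1 hectare = 10000 m^2, so 6.245 hectare = 6.245 * 10000 = 62450 m^2. 1 km = 1000 m, so 0.02445 km = 0.02445 * 1000 = 24.45 m. Combine: 62450 m^2 * 24.45 m = 1526902.5 m^3. 1 gallon_imp = 0.00454609 m^3, so 1526902.5 m^3 = 1526902.5 / 0.00454609 = 3.358716e+08 gallon_imp ≈ 3.359e+08 gallon_imp (4 s.f.). Final answer: 3.359e+08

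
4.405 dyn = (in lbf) 9.903e-06. Check: 1 dyn = 1e-05 N, so 4.405 dyn = 4.405 * 1e-05 = 4.405e-05 N. 1 lbf = 4.4482216 N, so 4.405e-05 N = 4.405e-05 / 4.4482216 = 9.9028339e-06 lbf ≈ 9.903e-06 lbf (4 s.f.).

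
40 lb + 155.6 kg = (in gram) 1.737e+05. Check: 1 lb = 0.45359237 kg, so 40 lb = 40 * 0.45359237 = 18.143695 kg. 155.6 kg is already in kg. Sum: 18.143695 + 155.6 = 173.74369 kg. 1 gram = 0.001 kg, so 173.74369 kg = 173.74369 / 0.001 = 173743.69 gram ≈ 1.737e+05 gram (4 s.f.).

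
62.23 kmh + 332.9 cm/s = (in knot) 1 kmh = 0.27777778 m/s, so 62.23 kmh = 62.23 * 0.27777778 = 17.286111 m/s. 1 cm/s = 0.01 m/s, so 332.9 cm/s = 332.9 * 0.01 = 3.329 m/s. Sum: 17.286111 + 3.329 = 20.615111 m/s. 1 knot = 0.51444444 m/s, so 20.615111 m/s = 20.615111 / 0.51444444 = 40.07257 knot ≈ 40.07 knot (4 s.f.). Final answer: 40.07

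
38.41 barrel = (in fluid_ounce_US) 2.065e+05. Check: 1 barrel = 0.15898729 m^3, so 38.41 barrel = 38.41 * 0.15898729 = 6.106702 m^3. 1 fluid_ounce_US = 2.957353e-05 m^3, so 6.106702 m^3 = 6.106702 / 2.957353e-05 = 206492.16 fluid_ounce_US ≈ 2.065e+05 fluid_ounce_US (4 s.f.).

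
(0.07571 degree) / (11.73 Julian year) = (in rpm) 3.409e-11. Check: 1 degree = 0.017453293 rad, so 0.07571 degree = 0.07571 * 0.017453293 = 0.0013213888 rad. 1 Julian year = 31557600 s, so 11.73 Julian year = 11.73 * 31557600 = 3.7017065e+08 s. Combine: 0.0013213888 rad / 3.7017065e+08 s = 3.5696746e-12 rad/s. 1 rpm = 0.10471976 rad/s, so 3.5696746e-12 rad/s = 3.5696746e-12 / 0.10471976 = 3.4087882e-11 rpm ≈ 3.409e-11 rpm (4 s.f.).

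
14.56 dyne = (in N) 1 dyne = 1e-05 N, so 14.56 dyne = 14.56 * 1e-05 = 0.0001456 N. Result: 0.0001456 N. Final answer: 0.0001456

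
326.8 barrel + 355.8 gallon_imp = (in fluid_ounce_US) 1 barrel = 0.15898729 m^3, so 326.8 barrel = 326.8 * 0.15898729 = 51.957048 m^3. 1 gallon_imp = 0.00454609 m^3, so 355.8 gallon_imp = 355.8 * 0.00454609 = 1.6174988 m^3. Sum: 51.957048 + 1.6174988 = 53.574547 m^3. 1 fluid_ounce_US = 2.957353e-05 m^3, so 53.574547 m^3 = 53.574547 / 2.957353e-05 = 1811570.9 fluid_ounce_US ≈ 1.812e+06 fluid_ounce_US (4 s.f.). Final answer: 1.812e+06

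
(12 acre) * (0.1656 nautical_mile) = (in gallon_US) 3.934e+09. Check: 1 acre = 4046.8564 m^2, so 12 acre = 12 * 4046.8564 = 48562.277 m^2. 1 nautical_mile = 1852 m, so 0.1656 nautical_mile = 0.1656 * 1852 = 306.6912 m. Combine: 48562.277 m^2 * 306.6912 m = 14893623 m^3. 1 gallon_US = 0.0037854118 m^3, so 14893623 m^3 = 14893623 / 0.0037854118 = 3.934479e+09 gallon_US ≈ 3.934e+09 gallon_US (4 s.f.).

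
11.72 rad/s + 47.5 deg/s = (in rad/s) 11.72 rad/s is already in rad/s. 1 deg/s = 0.017453293 rad/s, so 47.5 deg/s = 47.5 * 0.017453293 = 0.82903139 rad/s. Sum: 11.72 + 0.82903139 = 12.549031 rad/s. Result: 12.549031 rad/s ≈ 12.55 rad/s (4 s.f.). Final answer: 12.55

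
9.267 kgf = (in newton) 90.88. Check: 1 kgf = 9.80665 N, so 9.267 kgf = 9.267 * 9.80665 = 90.878226 N. 90.878226 N = 90.878226 newton ≈ 90.88 newton (4 s.f.).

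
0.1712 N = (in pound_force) 0.03849. Check: 1 pound_force = 4.4482216 N, so 0.1712 N = 0.1712 / 4.4482216 = 0.038487291 pound_force ≈ 0.03849 pound_force (4 s.f.).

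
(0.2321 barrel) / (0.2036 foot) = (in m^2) 0.5946. Check: 1 barrel = 0.15898729 m^3, so 0.2321 barrel = 0.2321 * 0.15898729 = 0.036900951 m^3. 1 foot = 0.3048 m, so 0.2036 foot = 0.2036 * 0.3048 = 0.06205728 m. Combine: 0.036900951 m^3 / 0.06205728 m = 0.59462727 m^2. Result: 0.59462727 m^2 ≈ 0.5946 m^2 (4 s.f.).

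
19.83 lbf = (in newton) 88.21. Check: 1 lbf = 4.4482216 N, so 19.83 lbf = 19.83 * 4.4482216 = 88.208235 N. 88.208235 N = 88.208235 newton ≈ 88.21 newton (4 s.f.).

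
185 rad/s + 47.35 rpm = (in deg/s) 185 rad/s is already in rad/s. 1 rpm = 0.10471976 rad/s, so 47.35 rpm = 47.35 * 0.10471976 = 4.9584804 rad/s. Sum: 185 + 4.9584804 = 189.95848 rad/s. 1 deg/s = 0.017453293 rad/s, so 189.95848 rad/s = 189.95848 / 0.017453293 = 10883.819 deg/s ≈ 1.088e+04 deg/s (4 s.f.). Final answer: 1.088e+04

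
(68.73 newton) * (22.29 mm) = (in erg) 68.73 newton = 68.73 N. 1 mm = 0.001 m, so 22.29 mm = 22.29 * 0.001 = 0.02229 m. Combine: 68.73 N * 0.02229 m = 1.5319917 J. 1 erg = 1e-07 J, so 1.5319917 J = 1.5319917 / 1e-07 = 15319917 erg ≈ 1.532e+07 erg (4 s.f.). Final answer: 1.532e+07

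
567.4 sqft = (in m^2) 1 sqft = 0.09290304 m^2, so 567.4 sqft = 567.4 * 0.09290304 = 52.713185 m^2. Result: 52.713185 m^2 ≈ 52.71 m^2 (4 s.f.). Final answer: 52.71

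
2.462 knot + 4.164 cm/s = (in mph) 1 knot = 0.51444444 m/s, so 2.462 knot = 2.462 * 0.51444444 = 1.2665622 m/s. 1 cm/s = 0.01 m/s, so 4.164 cm/s = 4.164 * 0.01 = 0.04164 m/s. Sum: 1.2665622 + 0.04164 = 1.3082022 m/s. 1 mph = 0.44704 m/s, so 1.3082022 m/s = 1.3082022 / 0.44704 = 2.926365 mph ≈ 2.926 mph (4 s.f.). Final answer: 2.926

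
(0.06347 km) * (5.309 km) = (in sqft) 3.627e+06. Check: 1 km = 1000 m, so 0.06347 km = 0.06347 * 1000 = 63.47 m. 1 km = 1000 m, so 5.309 km = 5.309 * 1000 = 5309 m. Combine: 63.47 m * 5309 m = 336962.23 m^2. 1 sqft = 0.09290304 m^2, so 336962.23 m^2 = 336962.23 / 0.09290304 = 3627031.3 sqft ≈ 3.627e+06 sqft (4 s.f.).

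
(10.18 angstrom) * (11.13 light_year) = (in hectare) 1.072e+04. Check: 1 angstrom = 1e-10 m, so 10.18 angstrom = 10.18 * 1e-10 = 1.018e-09 m. 1 light_year = 9.4607305e+15 m, so 11.13 light_year = 11.13 * 9.4607305e+15 = 1.0529793e+17 m. Combine: 1.018e-09 m * 1.0529793e+17 m = 1.0719329e+08 m^2. 1 hectare = 10000 m^2, so 1.0719329e+08 m^2 = 1.0719329e+08 / 10000 = 10719.329 hectare ≈ 1.072e+04 hectare (4 s.f.).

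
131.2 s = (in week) 0.0002169. Check: 1 week = 604800 s, so 131.2 s = 131.2 / 604800 = 0.00021693122 week ≈ 0.0002169 week (4 s.f.).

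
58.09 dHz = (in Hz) 1 dHz = 0.1 Hz, so 58.09 dHz = 58.09 * 0.1 = 5.809 Hz. Result: 5.809 Hz. Final answer: 5.809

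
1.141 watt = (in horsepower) 1.141 watt = 1.141 W. 1 horsepower = 745.69987 W, so 1.141 W = 1.141 / 745.69987 = 0.0015301062 horsepower ≈ 0.00153 horsepower (4 s.f.). Final answer: 0.00153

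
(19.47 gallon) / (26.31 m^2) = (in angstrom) 1 gallon = 0.0037854118 m^3, so 19.47 gallon = 19.47 * 0.0037854118 = 0.073701967 m^3. 26.31 m^2 is already in m^2. Combine: 0.073701967 m^3 / 26.31 m^2 = 0.002801291 m. 1 angstrom = 1e-10 m, so 0.002801291 m = 0.002801291 / 1e-10 = 28012910 angstrom ≈ 2.801e+07 angstrom (4 s.f.). Final answer: 2.801e+07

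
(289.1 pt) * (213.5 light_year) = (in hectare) 1 pt = 0.00035277778 m, so 289.1 pt = 289.1 * 0.00035277778 = 0.10198806 m. 1 light_year = 9.4607305e+15 m, so 213.5 light_year = 213.5 * 9.4607305e+15 = 2.019866e+18 m. Combine: 0.10198806 m * 2.019866e+18 m = 2.060022e+17 m^2. 1 hectare = 10000 m^2, so 2.060022e+17 m^2 = 2.060022e+17 / 10000 = 2.060022e+13 hectare ≈ 2.06e+13 hectare (4 s.f.). Final answer: 2.06e+13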